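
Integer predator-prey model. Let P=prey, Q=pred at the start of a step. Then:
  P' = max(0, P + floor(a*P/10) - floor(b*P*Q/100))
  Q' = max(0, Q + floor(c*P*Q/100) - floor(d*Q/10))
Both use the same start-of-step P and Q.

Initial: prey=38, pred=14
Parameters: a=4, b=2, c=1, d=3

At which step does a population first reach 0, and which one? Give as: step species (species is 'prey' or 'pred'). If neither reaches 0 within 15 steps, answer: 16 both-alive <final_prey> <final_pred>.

Step 1: prey: 38+15-10=43; pred: 14+5-4=15
Step 2: prey: 43+17-12=48; pred: 15+6-4=17
Step 3: prey: 48+19-16=51; pred: 17+8-5=20
Step 4: prey: 51+20-20=51; pred: 20+10-6=24
Step 5: prey: 51+20-24=47; pred: 24+12-7=29
Step 6: prey: 47+18-27=38; pred: 29+13-8=34
Step 7: prey: 38+15-25=28; pred: 34+12-10=36
Step 8: prey: 28+11-20=19; pred: 36+10-10=36
Step 9: prey: 19+7-13=13; pred: 36+6-10=32
Step 10: prey: 13+5-8=10; pred: 32+4-9=27
Step 11: prey: 10+4-5=9; pred: 27+2-8=21
Step 12: prey: 9+3-3=9; pred: 21+1-6=16
Step 13: prey: 9+3-2=10; pred: 16+1-4=13
Step 14: prey: 10+4-2=12; pred: 13+1-3=11
Step 15: prey: 12+4-2=14; pred: 11+1-3=9
No extinction within 15 steps

Answer: 16 both-alive 14 9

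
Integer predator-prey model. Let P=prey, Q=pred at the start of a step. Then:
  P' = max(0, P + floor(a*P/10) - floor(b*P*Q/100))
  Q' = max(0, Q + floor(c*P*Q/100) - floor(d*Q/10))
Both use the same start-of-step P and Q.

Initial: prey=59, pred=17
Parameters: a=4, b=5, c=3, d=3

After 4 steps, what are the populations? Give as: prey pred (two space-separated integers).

Step 1: prey: 59+23-50=32; pred: 17+30-5=42
Step 2: prey: 32+12-67=0; pred: 42+40-12=70
Step 3: prey: 0+0-0=0; pred: 70+0-21=49
Step 4: prey: 0+0-0=0; pred: 49+0-14=35

Answer: 0 35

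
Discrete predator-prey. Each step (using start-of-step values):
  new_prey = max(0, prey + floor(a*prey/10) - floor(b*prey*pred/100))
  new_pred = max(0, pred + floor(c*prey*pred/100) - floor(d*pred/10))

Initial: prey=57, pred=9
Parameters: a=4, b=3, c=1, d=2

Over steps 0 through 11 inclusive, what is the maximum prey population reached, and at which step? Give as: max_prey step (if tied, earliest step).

Answer: 65 2

Derivation:
Step 1: prey: 57+22-15=64; pred: 9+5-1=13
Step 2: prey: 64+25-24=65; pred: 13+8-2=19
Step 3: prey: 65+26-37=54; pred: 19+12-3=28
Step 4: prey: 54+21-45=30; pred: 28+15-5=38
Step 5: prey: 30+12-34=8; pred: 38+11-7=42
Step 6: prey: 8+3-10=1; pred: 42+3-8=37
Step 7: prey: 1+0-1=0; pred: 37+0-7=30
Step 8: prey: 0+0-0=0; pred: 30+0-6=24
Step 9: prey: 0+0-0=0; pred: 24+0-4=20
Step 10: prey: 0+0-0=0; pred: 20+0-4=16
Step 11: prey: 0+0-0=0; pred: 16+0-3=13
Max prey = 65 at step 2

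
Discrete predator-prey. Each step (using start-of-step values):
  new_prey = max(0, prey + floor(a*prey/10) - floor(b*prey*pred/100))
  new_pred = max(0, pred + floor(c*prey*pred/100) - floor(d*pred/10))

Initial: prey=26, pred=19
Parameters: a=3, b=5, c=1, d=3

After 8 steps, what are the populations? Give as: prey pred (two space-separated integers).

Step 1: prey: 26+7-24=9; pred: 19+4-5=18
Step 2: prey: 9+2-8=3; pred: 18+1-5=14
Step 3: prey: 3+0-2=1; pred: 14+0-4=10
Step 4: prey: 1+0-0=1; pred: 10+0-3=7
Step 5: prey: 1+0-0=1; pred: 7+0-2=5
Step 6: prey: 1+0-0=1; pred: 5+0-1=4
Step 7: prey: 1+0-0=1; pred: 4+0-1=3
Step 8: prey: 1+0-0=1; pred: 3+0-0=3

Answer: 1 3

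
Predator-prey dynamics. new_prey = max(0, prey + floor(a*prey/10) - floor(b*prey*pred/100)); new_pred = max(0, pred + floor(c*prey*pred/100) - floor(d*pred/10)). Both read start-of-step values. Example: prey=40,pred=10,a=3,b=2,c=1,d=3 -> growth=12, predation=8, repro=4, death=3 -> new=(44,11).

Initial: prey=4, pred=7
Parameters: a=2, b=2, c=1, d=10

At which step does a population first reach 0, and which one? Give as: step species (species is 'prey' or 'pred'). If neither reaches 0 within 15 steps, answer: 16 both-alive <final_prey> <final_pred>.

Step 1: prey: 4+0-0=4; pred: 7+0-7=0
First extinction: pred at step 1

Answer: 1 pred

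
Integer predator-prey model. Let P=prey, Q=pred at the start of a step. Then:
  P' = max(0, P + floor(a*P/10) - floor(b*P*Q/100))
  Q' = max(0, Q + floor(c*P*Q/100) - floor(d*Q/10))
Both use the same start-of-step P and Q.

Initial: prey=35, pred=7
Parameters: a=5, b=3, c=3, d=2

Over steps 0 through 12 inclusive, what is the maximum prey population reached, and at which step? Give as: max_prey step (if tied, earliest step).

Step 1: prey: 35+17-7=45; pred: 7+7-1=13
Step 2: prey: 45+22-17=50; pred: 13+17-2=28
Step 3: prey: 50+25-42=33; pred: 28+42-5=65
Step 4: prey: 33+16-64=0; pred: 65+64-13=116
Step 5: prey: 0+0-0=0; pred: 116+0-23=93
Step 6: prey: 0+0-0=0; pred: 93+0-18=75
Step 7: prey: 0+0-0=0; pred: 75+0-15=60
Step 8: prey: 0+0-0=0; pred: 60+0-12=48
Step 9: prey: 0+0-0=0; pred: 48+0-9=39
Step 10: prey: 0+0-0=0; pred: 39+0-7=32
Step 11: prey: 0+0-0=0; pred: 32+0-6=26
Step 12: prey: 0+0-0=0; pred: 26+0-5=21
Max prey = 50 at step 2

Answer: 50 2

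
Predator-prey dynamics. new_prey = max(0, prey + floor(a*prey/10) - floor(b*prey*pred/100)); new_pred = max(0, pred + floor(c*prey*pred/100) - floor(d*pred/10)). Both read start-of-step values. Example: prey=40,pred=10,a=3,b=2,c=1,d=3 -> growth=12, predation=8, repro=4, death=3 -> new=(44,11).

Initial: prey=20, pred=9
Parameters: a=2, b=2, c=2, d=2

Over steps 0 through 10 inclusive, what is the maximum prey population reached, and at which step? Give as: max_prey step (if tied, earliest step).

Answer: 21 1

Derivation:
Step 1: prey: 20+4-3=21; pred: 9+3-1=11
Step 2: prey: 21+4-4=21; pred: 11+4-2=13
Step 3: prey: 21+4-5=20; pred: 13+5-2=16
Step 4: prey: 20+4-6=18; pred: 16+6-3=19
Step 5: prey: 18+3-6=15; pred: 19+6-3=22
Step 6: prey: 15+3-6=12; pred: 22+6-4=24
Step 7: prey: 12+2-5=9; pred: 24+5-4=25
Step 8: prey: 9+1-4=6; pred: 25+4-5=24
Step 9: prey: 6+1-2=5; pred: 24+2-4=22
Step 10: prey: 5+1-2=4; pred: 22+2-4=20
Max prey = 21 at step 1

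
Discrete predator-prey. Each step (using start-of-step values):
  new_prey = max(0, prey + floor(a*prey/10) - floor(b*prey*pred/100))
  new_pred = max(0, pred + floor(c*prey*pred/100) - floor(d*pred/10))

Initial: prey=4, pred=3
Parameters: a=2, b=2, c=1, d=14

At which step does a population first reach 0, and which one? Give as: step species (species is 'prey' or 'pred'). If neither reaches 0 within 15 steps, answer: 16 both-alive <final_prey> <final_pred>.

Answer: 1 pred

Derivation:
Step 1: prey: 4+0-0=4; pred: 3+0-4=0
First extinction: pred at step 1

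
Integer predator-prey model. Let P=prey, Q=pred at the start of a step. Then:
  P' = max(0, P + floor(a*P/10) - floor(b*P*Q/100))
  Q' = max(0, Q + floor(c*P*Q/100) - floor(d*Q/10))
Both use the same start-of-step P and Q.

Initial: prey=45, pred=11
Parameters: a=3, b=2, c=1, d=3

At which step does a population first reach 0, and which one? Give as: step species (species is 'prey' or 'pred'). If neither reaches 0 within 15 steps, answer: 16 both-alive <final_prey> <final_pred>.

Answer: 16 both-alive 10 6

Derivation:
Step 1: prey: 45+13-9=49; pred: 11+4-3=12
Step 2: prey: 49+14-11=52; pred: 12+5-3=14
Step 3: prey: 52+15-14=53; pred: 14+7-4=17
Step 4: prey: 53+15-18=50; pred: 17+9-5=21
Step 5: prey: 50+15-21=44; pred: 21+10-6=25
Step 6: prey: 44+13-22=35; pred: 25+11-7=29
Step 7: prey: 35+10-20=25; pred: 29+10-8=31
Step 8: prey: 25+7-15=17; pred: 31+7-9=29
Step 9: prey: 17+5-9=13; pred: 29+4-8=25
Step 10: prey: 13+3-6=10; pred: 25+3-7=21
Step 11: prey: 10+3-4=9; pred: 21+2-6=17
Step 12: prey: 9+2-3=8; pred: 17+1-5=13
Step 13: prey: 8+2-2=8; pred: 13+1-3=11
Step 14: prey: 8+2-1=9; pred: 11+0-3=8
Step 15: prey: 9+2-1=10; pred: 8+0-2=6
No extinction within 15 steps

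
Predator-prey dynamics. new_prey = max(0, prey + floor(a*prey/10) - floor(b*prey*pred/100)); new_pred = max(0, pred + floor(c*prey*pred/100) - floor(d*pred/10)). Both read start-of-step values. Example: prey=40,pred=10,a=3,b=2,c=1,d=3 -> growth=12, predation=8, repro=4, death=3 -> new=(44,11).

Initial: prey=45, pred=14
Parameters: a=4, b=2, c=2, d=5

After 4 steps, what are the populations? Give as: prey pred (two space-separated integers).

Step 1: prey: 45+18-12=51; pred: 14+12-7=19
Step 2: prey: 51+20-19=52; pred: 19+19-9=29
Step 3: prey: 52+20-30=42; pred: 29+30-14=45
Step 4: prey: 42+16-37=21; pred: 45+37-22=60

Answer: 21 60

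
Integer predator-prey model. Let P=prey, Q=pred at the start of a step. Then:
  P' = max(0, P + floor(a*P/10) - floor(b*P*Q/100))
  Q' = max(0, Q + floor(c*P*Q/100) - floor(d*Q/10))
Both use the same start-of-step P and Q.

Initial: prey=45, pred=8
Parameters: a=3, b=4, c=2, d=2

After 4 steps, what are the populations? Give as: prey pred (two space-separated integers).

Step 1: prey: 45+13-14=44; pred: 8+7-1=14
Step 2: prey: 44+13-24=33; pred: 14+12-2=24
Step 3: prey: 33+9-31=11; pred: 24+15-4=35
Step 4: prey: 11+3-15=0; pred: 35+7-7=35

Answer: 0 35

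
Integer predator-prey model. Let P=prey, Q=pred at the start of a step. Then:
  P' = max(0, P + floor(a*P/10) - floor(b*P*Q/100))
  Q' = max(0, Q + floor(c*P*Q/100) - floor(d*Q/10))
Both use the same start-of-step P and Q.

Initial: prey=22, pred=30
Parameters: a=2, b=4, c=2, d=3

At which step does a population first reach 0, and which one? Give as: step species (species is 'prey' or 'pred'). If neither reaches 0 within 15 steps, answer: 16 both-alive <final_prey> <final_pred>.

Answer: 1 prey

Derivation:
Step 1: prey: 22+4-26=0; pred: 30+13-9=34
First extinction: prey at step 1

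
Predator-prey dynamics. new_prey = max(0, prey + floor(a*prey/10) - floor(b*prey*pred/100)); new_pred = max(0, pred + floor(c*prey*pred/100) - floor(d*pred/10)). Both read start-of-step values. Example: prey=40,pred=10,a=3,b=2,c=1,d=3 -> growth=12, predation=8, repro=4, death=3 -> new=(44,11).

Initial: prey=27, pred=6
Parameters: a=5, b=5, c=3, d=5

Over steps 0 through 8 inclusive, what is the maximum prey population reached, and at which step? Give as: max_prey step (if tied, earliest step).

Step 1: prey: 27+13-8=32; pred: 6+4-3=7
Step 2: prey: 32+16-11=37; pred: 7+6-3=10
Step 3: prey: 37+18-18=37; pred: 10+11-5=16
Step 4: prey: 37+18-29=26; pred: 16+17-8=25
Step 5: prey: 26+13-32=7; pred: 25+19-12=32
Step 6: prey: 7+3-11=0; pred: 32+6-16=22
Step 7: prey: 0+0-0=0; pred: 22+0-11=11
Step 8: prey: 0+0-0=0; pred: 11+0-5=6
Max prey = 37 at step 2

Answer: 37 2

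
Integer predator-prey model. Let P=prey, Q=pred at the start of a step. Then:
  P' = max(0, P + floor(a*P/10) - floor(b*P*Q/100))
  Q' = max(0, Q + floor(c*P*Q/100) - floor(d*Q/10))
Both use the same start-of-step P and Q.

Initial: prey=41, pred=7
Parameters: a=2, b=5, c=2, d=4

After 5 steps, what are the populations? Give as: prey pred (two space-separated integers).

Answer: 4 9

Derivation:
Step 1: prey: 41+8-14=35; pred: 7+5-2=10
Step 2: prey: 35+7-17=25; pred: 10+7-4=13
Step 3: prey: 25+5-16=14; pred: 13+6-5=14
Step 4: prey: 14+2-9=7; pred: 14+3-5=12
Step 5: prey: 7+1-4=4; pred: 12+1-4=9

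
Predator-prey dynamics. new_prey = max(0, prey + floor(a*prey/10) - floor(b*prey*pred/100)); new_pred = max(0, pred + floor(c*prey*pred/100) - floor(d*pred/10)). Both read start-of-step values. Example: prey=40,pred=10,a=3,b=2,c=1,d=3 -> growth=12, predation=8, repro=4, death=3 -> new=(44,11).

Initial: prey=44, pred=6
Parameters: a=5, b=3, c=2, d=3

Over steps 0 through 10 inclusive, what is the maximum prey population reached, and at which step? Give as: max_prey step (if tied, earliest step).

Step 1: prey: 44+22-7=59; pred: 6+5-1=10
Step 2: prey: 59+29-17=71; pred: 10+11-3=18
Step 3: prey: 71+35-38=68; pred: 18+25-5=38
Step 4: prey: 68+34-77=25; pred: 38+51-11=78
Step 5: prey: 25+12-58=0; pred: 78+39-23=94
Step 6: prey: 0+0-0=0; pred: 94+0-28=66
Step 7: prey: 0+0-0=0; pred: 66+0-19=47
Step 8: prey: 0+0-0=0; pred: 47+0-14=33
Step 9: prey: 0+0-0=0; pred: 33+0-9=24
Step 10: prey: 0+0-0=0; pred: 24+0-7=17
Max prey = 71 at step 2

Answer: 71 2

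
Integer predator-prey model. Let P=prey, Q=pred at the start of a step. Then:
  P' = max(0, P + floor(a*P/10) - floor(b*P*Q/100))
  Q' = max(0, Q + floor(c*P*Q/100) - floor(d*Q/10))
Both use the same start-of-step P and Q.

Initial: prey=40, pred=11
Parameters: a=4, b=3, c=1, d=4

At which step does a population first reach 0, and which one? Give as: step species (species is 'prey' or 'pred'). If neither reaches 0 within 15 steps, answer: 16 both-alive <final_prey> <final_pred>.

Step 1: prey: 40+16-13=43; pred: 11+4-4=11
Step 2: prey: 43+17-14=46; pred: 11+4-4=11
Step 3: prey: 46+18-15=49; pred: 11+5-4=12
Step 4: prey: 49+19-17=51; pred: 12+5-4=13
Step 5: prey: 51+20-19=52; pred: 13+6-5=14
Step 6: prey: 52+20-21=51; pred: 14+7-5=16
Step 7: prey: 51+20-24=47; pred: 16+8-6=18
Step 8: prey: 47+18-25=40; pred: 18+8-7=19
Step 9: prey: 40+16-22=34; pred: 19+7-7=19
Step 10: prey: 34+13-19=28; pred: 19+6-7=18
Step 11: prey: 28+11-15=24; pred: 18+5-7=16
Step 12: prey: 24+9-11=22; pred: 16+3-6=13
Step 13: prey: 22+8-8=22; pred: 13+2-5=10
Step 14: prey: 22+8-6=24; pred: 10+2-4=8
Step 15: prey: 24+9-5=28; pred: 8+1-3=6
No extinction within 15 steps

Answer: 16 both-alive 28 6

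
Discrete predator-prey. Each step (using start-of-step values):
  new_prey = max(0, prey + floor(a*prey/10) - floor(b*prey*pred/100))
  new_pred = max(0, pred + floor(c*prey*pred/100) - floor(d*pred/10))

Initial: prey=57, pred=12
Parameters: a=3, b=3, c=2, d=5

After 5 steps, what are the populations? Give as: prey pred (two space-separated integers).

Step 1: prey: 57+17-20=54; pred: 12+13-6=19
Step 2: prey: 54+16-30=40; pred: 19+20-9=30
Step 3: prey: 40+12-36=16; pred: 30+24-15=39
Step 4: prey: 16+4-18=2; pred: 39+12-19=32
Step 5: prey: 2+0-1=1; pred: 32+1-16=17

Answer: 1 17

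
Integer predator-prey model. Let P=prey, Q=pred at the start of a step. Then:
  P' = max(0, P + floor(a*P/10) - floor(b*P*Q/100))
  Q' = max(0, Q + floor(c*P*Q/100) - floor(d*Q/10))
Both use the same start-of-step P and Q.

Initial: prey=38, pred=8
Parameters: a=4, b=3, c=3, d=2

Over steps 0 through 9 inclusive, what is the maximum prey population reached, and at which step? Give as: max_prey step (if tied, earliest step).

Answer: 44 1

Derivation:
Step 1: prey: 38+15-9=44; pred: 8+9-1=16
Step 2: prey: 44+17-21=40; pred: 16+21-3=34
Step 3: prey: 40+16-40=16; pred: 34+40-6=68
Step 4: prey: 16+6-32=0; pred: 68+32-13=87
Step 5: prey: 0+0-0=0; pred: 87+0-17=70
Step 6: prey: 0+0-0=0; pred: 70+0-14=56
Step 7: prey: 0+0-0=0; pred: 56+0-11=45
Step 8: prey: 0+0-0=0; pred: 45+0-9=36
Step 9: prey: 0+0-0=0; pred: 36+0-7=29
Max prey = 44 at step 1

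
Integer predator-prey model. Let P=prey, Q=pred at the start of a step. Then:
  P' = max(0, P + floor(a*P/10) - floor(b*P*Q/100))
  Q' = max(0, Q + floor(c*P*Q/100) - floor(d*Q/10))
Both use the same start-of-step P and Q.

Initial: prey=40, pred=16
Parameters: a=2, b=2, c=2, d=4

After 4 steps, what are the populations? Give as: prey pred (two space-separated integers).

Step 1: prey: 40+8-12=36; pred: 16+12-6=22
Step 2: prey: 36+7-15=28; pred: 22+15-8=29
Step 3: prey: 28+5-16=17; pred: 29+16-11=34
Step 4: prey: 17+3-11=9; pred: 34+11-13=32

Answer: 9 32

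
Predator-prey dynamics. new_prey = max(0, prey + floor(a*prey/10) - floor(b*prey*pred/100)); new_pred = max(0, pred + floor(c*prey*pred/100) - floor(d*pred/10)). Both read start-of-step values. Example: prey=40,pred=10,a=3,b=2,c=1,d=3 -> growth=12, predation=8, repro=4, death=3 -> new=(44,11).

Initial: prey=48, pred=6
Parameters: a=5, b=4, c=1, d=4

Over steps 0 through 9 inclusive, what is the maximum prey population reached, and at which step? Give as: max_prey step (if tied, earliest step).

Step 1: prey: 48+24-11=61; pred: 6+2-2=6
Step 2: prey: 61+30-14=77; pred: 6+3-2=7
Step 3: prey: 77+38-21=94; pred: 7+5-2=10
Step 4: prey: 94+47-37=104; pred: 10+9-4=15
Step 5: prey: 104+52-62=94; pred: 15+15-6=24
Step 6: prey: 94+47-90=51; pred: 24+22-9=37
Step 7: prey: 51+25-75=1; pred: 37+18-14=41
Step 8: prey: 1+0-1=0; pred: 41+0-16=25
Step 9: prey: 0+0-0=0; pred: 25+0-10=15
Max prey = 104 at step 4

Answer: 104 4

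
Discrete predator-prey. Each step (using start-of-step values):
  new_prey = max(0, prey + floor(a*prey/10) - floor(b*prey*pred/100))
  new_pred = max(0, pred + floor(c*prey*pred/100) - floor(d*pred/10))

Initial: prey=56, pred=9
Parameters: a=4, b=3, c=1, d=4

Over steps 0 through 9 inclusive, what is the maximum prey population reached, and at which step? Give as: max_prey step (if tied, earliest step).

Step 1: prey: 56+22-15=63; pred: 9+5-3=11
Step 2: prey: 63+25-20=68; pred: 11+6-4=13
Step 3: prey: 68+27-26=69; pred: 13+8-5=16
Step 4: prey: 69+27-33=63; pred: 16+11-6=21
Step 5: prey: 63+25-39=49; pred: 21+13-8=26
Step 6: prey: 49+19-38=30; pred: 26+12-10=28
Step 7: prey: 30+12-25=17; pred: 28+8-11=25
Step 8: prey: 17+6-12=11; pred: 25+4-10=19
Step 9: prey: 11+4-6=9; pred: 19+2-7=14
Max prey = 69 at step 3

Answer: 69 3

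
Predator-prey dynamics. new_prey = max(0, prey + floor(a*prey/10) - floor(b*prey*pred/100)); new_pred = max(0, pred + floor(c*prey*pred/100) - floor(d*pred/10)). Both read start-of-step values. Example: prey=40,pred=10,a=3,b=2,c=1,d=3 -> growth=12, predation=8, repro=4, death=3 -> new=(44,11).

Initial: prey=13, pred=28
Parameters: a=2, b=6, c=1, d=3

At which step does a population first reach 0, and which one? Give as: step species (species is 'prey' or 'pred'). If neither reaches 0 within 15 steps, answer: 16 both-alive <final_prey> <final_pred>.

Step 1: prey: 13+2-21=0; pred: 28+3-8=23
First extinction: prey at step 1

Answer: 1 prey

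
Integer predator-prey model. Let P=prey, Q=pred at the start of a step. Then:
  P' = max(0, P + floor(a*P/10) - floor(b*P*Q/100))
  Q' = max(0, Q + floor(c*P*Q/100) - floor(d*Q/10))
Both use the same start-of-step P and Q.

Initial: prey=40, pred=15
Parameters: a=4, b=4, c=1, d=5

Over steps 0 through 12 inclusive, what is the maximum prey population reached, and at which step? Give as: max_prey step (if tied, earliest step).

Step 1: prey: 40+16-24=32; pred: 15+6-7=14
Step 2: prey: 32+12-17=27; pred: 14+4-7=11
Step 3: prey: 27+10-11=26; pred: 11+2-5=8
Step 4: prey: 26+10-8=28; pred: 8+2-4=6
Step 5: prey: 28+11-6=33; pred: 6+1-3=4
Step 6: prey: 33+13-5=41; pred: 4+1-2=3
Step 7: prey: 41+16-4=53; pred: 3+1-1=3
Step 8: prey: 53+21-6=68; pred: 3+1-1=3
Step 9: prey: 68+27-8=87; pred: 3+2-1=4
Step 10: prey: 87+34-13=108; pred: 4+3-2=5
Step 11: prey: 108+43-21=130; pred: 5+5-2=8
Step 12: prey: 130+52-41=141; pred: 8+10-4=14
Max prey = 141 at step 12

Answer: 141 12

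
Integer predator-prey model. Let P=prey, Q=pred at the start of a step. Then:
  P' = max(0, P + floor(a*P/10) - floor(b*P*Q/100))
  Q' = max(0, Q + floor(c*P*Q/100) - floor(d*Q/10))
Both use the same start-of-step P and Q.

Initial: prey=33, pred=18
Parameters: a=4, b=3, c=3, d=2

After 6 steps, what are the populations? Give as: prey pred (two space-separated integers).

Answer: 0 33

Derivation:
Step 1: prey: 33+13-17=29; pred: 18+17-3=32
Step 2: prey: 29+11-27=13; pred: 32+27-6=53
Step 3: prey: 13+5-20=0; pred: 53+20-10=63
Step 4: prey: 0+0-0=0; pred: 63+0-12=51
Step 5: prey: 0+0-0=0; pred: 51+0-10=41
Step 6: prey: 0+0-0=0; pred: 41+0-8=33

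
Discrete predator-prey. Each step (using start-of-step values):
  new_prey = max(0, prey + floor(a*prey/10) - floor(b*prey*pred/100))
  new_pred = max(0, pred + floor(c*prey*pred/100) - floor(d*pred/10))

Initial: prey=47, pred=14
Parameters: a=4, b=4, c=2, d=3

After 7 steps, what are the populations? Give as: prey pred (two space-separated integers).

Step 1: prey: 47+18-26=39; pred: 14+13-4=23
Step 2: prey: 39+15-35=19; pred: 23+17-6=34
Step 3: prey: 19+7-25=1; pred: 34+12-10=36
Step 4: prey: 1+0-1=0; pred: 36+0-10=26
Step 5: prey: 0+0-0=0; pred: 26+0-7=19
Step 6: prey: 0+0-0=0; pred: 19+0-5=14
Step 7: prey: 0+0-0=0; pred: 14+0-4=10

Answer: 0 10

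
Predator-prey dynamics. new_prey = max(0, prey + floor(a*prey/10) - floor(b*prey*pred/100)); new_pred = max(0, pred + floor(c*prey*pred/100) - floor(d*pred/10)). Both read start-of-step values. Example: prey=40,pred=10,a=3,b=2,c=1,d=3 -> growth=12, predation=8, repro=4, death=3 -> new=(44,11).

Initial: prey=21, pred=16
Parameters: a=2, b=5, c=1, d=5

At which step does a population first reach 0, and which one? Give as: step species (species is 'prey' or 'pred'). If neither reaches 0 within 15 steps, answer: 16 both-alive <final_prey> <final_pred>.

Step 1: prey: 21+4-16=9; pred: 16+3-8=11
Step 2: prey: 9+1-4=6; pred: 11+0-5=6
Step 3: prey: 6+1-1=6; pred: 6+0-3=3
Step 4: prey: 6+1-0=7; pred: 3+0-1=2
Step 5: prey: 7+1-0=8; pred: 2+0-1=1
Step 6: prey: 8+1-0=9; pred: 1+0-0=1
Step 7: prey: 9+1-0=10; pred: 1+0-0=1
Step 8: prey: 10+2-0=12; pred: 1+0-0=1
Step 9: prey: 12+2-0=14; pred: 1+0-0=1
Step 10: prey: 14+2-0=16; pred: 1+0-0=1
Step 11: prey: 16+3-0=19; pred: 1+0-0=1
Step 12: prey: 19+3-0=22; pred: 1+0-0=1
Step 13: prey: 22+4-1=25; pred: 1+0-0=1
Step 14: prey: 25+5-1=29; pred: 1+0-0=1
Step 15: prey: 29+5-1=33; pred: 1+0-0=1
No extinction within 15 steps

Answer: 16 both-alive 33 1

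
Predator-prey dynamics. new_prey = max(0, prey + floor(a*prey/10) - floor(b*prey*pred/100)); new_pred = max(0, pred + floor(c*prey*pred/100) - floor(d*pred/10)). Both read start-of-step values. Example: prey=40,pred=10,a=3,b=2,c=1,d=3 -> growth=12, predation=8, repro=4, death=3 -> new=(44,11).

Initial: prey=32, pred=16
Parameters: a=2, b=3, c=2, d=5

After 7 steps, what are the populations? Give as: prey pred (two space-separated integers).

Step 1: prey: 32+6-15=23; pred: 16+10-8=18
Step 2: prey: 23+4-12=15; pred: 18+8-9=17
Step 3: prey: 15+3-7=11; pred: 17+5-8=14
Step 4: prey: 11+2-4=9; pred: 14+3-7=10
Step 5: prey: 9+1-2=8; pred: 10+1-5=6
Step 6: prey: 8+1-1=8; pred: 6+0-3=3
Step 7: prey: 8+1-0=9; pred: 3+0-1=2

Answer: 9 2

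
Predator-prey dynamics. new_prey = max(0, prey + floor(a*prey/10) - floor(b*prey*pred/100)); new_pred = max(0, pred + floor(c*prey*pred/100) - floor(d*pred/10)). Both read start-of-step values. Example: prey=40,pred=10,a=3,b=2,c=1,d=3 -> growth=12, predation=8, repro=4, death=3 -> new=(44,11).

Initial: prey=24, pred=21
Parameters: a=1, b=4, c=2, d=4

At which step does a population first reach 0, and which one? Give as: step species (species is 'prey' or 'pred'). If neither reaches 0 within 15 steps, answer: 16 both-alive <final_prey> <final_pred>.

Step 1: prey: 24+2-20=6; pred: 21+10-8=23
Step 2: prey: 6+0-5=1; pred: 23+2-9=16
Step 3: prey: 1+0-0=1; pred: 16+0-6=10
Step 4: prey: 1+0-0=1; pred: 10+0-4=6
Step 5: prey: 1+0-0=1; pred: 6+0-2=4
Step 6: prey: 1+0-0=1; pred: 4+0-1=3
Step 7: prey: 1+0-0=1; pred: 3+0-1=2
Step 8: prey: 1+0-0=1; pred: 2+0-0=2
Steps 9-15: state stable at prey=1, pred=2 (no change)
No extinction within 15 steps

Answer: 16 both-alive 1 2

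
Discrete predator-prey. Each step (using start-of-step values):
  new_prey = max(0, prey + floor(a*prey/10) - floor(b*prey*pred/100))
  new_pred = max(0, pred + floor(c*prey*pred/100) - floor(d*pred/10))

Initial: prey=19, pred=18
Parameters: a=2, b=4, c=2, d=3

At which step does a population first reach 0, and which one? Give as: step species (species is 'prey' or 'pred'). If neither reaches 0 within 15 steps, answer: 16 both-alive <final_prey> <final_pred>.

Step 1: prey: 19+3-13=9; pred: 18+6-5=19
Step 2: prey: 9+1-6=4; pred: 19+3-5=17
Step 3: prey: 4+0-2=2; pred: 17+1-5=13
Step 4: prey: 2+0-1=1; pred: 13+0-3=10
Step 5: prey: 1+0-0=1; pred: 10+0-3=7
Step 6: prey: 1+0-0=1; pred: 7+0-2=5
Step 7: prey: 1+0-0=1; pred: 5+0-1=4
Step 8: prey: 1+0-0=1; pred: 4+0-1=3
Step 9: prey: 1+0-0=1; pred: 3+0-0=3
Steps 10-15: state stable at prey=1, pred=3 (no change)
No extinction within 15 steps

Answer: 16 both-alive 1 3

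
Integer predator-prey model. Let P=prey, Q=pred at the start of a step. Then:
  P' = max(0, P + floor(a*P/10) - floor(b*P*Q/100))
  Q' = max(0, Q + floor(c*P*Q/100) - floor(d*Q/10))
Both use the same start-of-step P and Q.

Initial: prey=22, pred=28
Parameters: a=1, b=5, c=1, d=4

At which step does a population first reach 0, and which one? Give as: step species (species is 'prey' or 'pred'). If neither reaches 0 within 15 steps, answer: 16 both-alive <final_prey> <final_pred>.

Step 1: prey: 22+2-30=0; pred: 28+6-11=23
First extinction: prey at step 1

Answer: 1 prey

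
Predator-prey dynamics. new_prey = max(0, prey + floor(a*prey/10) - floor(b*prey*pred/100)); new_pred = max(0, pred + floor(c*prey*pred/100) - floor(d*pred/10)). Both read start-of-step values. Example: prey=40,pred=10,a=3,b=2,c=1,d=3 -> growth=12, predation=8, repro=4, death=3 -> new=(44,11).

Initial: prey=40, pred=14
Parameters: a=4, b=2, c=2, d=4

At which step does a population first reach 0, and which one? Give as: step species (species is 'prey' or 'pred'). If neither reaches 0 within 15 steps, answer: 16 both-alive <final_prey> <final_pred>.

Answer: 16 both-alive 1 2

Derivation:
Step 1: prey: 40+16-11=45; pred: 14+11-5=20
Step 2: prey: 45+18-18=45; pred: 20+18-8=30
Step 3: prey: 45+18-27=36; pred: 30+27-12=45
Step 4: prey: 36+14-32=18; pred: 45+32-18=59
Step 5: prey: 18+7-21=4; pred: 59+21-23=57
Step 6: prey: 4+1-4=1; pred: 57+4-22=39
Step 7: prey: 1+0-0=1; pred: 39+0-15=24
Step 8: prey: 1+0-0=1; pred: 24+0-9=15
Step 9: prey: 1+0-0=1; pred: 15+0-6=9
Step 10: prey: 1+0-0=1; pred: 9+0-3=6
Step 11: prey: 1+0-0=1; pred: 6+0-2=4
Step 12: prey: 1+0-0=1; pred: 4+0-1=3
Step 13: prey: 1+0-0=1; pred: 3+0-1=2
Step 14: prey: 1+0-0=1; pred: 2+0-0=2
Steps 15-15: state stable at prey=1, pred=2 (no change)
No extinction within 15 steps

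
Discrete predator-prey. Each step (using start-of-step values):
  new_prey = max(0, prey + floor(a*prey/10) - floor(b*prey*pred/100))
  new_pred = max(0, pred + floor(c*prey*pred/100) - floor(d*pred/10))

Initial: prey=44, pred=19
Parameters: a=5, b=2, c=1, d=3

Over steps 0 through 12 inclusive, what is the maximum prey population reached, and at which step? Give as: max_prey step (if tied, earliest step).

Answer: 53 2

Derivation:
Step 1: prey: 44+22-16=50; pred: 19+8-5=22
Step 2: prey: 50+25-22=53; pred: 22+11-6=27
Step 3: prey: 53+26-28=51; pred: 27+14-8=33
Step 4: prey: 51+25-33=43; pred: 33+16-9=40
Step 5: prey: 43+21-34=30; pred: 40+17-12=45
Step 6: prey: 30+15-27=18; pred: 45+13-13=45
Step 7: prey: 18+9-16=11; pred: 45+8-13=40
Step 8: prey: 11+5-8=8; pred: 40+4-12=32
Step 9: prey: 8+4-5=7; pred: 32+2-9=25
Step 10: prey: 7+3-3=7; pred: 25+1-7=19
Step 11: prey: 7+3-2=8; pred: 19+1-5=15
Step 12: prey: 8+4-2=10; pred: 15+1-4=12
Max prey = 53 at step 2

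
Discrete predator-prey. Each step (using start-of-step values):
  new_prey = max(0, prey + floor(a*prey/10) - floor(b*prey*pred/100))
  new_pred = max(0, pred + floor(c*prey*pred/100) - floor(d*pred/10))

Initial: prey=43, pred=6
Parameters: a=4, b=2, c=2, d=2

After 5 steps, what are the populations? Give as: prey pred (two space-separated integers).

Answer: 0 137

Derivation:
Step 1: prey: 43+17-5=55; pred: 6+5-1=10
Step 2: prey: 55+22-11=66; pred: 10+11-2=19
Step 3: prey: 66+26-25=67; pred: 19+25-3=41
Step 4: prey: 67+26-54=39; pred: 41+54-8=87
Step 5: prey: 39+15-67=0; pred: 87+67-17=137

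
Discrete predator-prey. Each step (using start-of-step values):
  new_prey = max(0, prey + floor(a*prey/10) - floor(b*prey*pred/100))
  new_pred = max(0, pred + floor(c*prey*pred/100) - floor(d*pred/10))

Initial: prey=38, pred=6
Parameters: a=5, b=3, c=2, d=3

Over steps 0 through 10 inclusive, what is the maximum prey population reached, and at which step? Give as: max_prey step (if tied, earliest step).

Answer: 64 3

Derivation:
Step 1: prey: 38+19-6=51; pred: 6+4-1=9
Step 2: prey: 51+25-13=63; pred: 9+9-2=16
Step 3: prey: 63+31-30=64; pred: 16+20-4=32
Step 4: prey: 64+32-61=35; pred: 32+40-9=63
Step 5: prey: 35+17-66=0; pred: 63+44-18=89
Step 6: prey: 0+0-0=0; pred: 89+0-26=63
Step 7: prey: 0+0-0=0; pred: 63+0-18=45
Step 8: prey: 0+0-0=0; pred: 45+0-13=32
Step 9: prey: 0+0-0=0; pred: 32+0-9=23
Step 10: prey: 0+0-0=0; pred: 23+0-6=17
Max prey = 64 at step 3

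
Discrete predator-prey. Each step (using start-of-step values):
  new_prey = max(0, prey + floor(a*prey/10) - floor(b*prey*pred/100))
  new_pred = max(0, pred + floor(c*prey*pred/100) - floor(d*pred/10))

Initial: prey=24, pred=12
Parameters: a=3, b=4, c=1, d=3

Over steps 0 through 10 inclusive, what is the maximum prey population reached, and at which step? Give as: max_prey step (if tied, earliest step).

Answer: 29 10

Derivation:
Step 1: prey: 24+7-11=20; pred: 12+2-3=11
Step 2: prey: 20+6-8=18; pred: 11+2-3=10
Step 3: prey: 18+5-7=16; pred: 10+1-3=8
Step 4: prey: 16+4-5=15; pred: 8+1-2=7
Step 5: prey: 15+4-4=15; pred: 7+1-2=6
Step 6: prey: 15+4-3=16; pred: 6+0-1=5
Step 7: prey: 16+4-3=17; pred: 5+0-1=4
Step 8: prey: 17+5-2=20; pred: 4+0-1=3
Step 9: prey: 20+6-2=24; pred: 3+0-0=3
Step 10: prey: 24+7-2=29; pred: 3+0-0=3
Max prey = 29 at step 10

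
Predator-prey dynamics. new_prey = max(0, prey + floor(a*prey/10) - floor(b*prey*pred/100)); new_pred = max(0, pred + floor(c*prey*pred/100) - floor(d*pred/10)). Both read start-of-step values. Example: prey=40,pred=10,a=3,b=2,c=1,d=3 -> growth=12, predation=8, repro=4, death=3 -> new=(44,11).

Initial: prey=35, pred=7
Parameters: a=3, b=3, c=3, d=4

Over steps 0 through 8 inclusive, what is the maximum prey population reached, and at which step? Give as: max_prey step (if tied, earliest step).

Answer: 38 1

Derivation:
Step 1: prey: 35+10-7=38; pred: 7+7-2=12
Step 2: prey: 38+11-13=36; pred: 12+13-4=21
Step 3: prey: 36+10-22=24; pred: 21+22-8=35
Step 4: prey: 24+7-25=6; pred: 35+25-14=46
Step 5: prey: 6+1-8=0; pred: 46+8-18=36
Step 6: prey: 0+0-0=0; pred: 36+0-14=22
Step 7: prey: 0+0-0=0; pred: 22+0-8=14
Step 8: prey: 0+0-0=0; pred: 14+0-5=9
Max prey = 38 at step 1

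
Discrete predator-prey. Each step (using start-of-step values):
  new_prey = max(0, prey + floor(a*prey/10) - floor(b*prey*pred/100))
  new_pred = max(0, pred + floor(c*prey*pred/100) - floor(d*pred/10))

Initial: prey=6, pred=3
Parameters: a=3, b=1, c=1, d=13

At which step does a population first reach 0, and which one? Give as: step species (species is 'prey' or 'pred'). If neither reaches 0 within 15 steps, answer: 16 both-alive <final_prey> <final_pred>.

Step 1: prey: 6+1-0=7; pred: 3+0-3=0
First extinction: pred at step 1

Answer: 1 pred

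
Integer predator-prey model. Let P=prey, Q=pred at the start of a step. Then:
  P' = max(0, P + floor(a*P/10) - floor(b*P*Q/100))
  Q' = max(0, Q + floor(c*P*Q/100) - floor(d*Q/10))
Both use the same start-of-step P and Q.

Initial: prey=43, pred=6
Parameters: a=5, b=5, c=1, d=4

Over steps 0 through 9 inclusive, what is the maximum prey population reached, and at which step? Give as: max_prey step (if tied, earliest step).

Answer: 76 4

Derivation:
Step 1: prey: 43+21-12=52; pred: 6+2-2=6
Step 2: prey: 52+26-15=63; pred: 6+3-2=7
Step 3: prey: 63+31-22=72; pred: 7+4-2=9
Step 4: prey: 72+36-32=76; pred: 9+6-3=12
Step 5: prey: 76+38-45=69; pred: 12+9-4=17
Step 6: prey: 69+34-58=45; pred: 17+11-6=22
Step 7: prey: 45+22-49=18; pred: 22+9-8=23
Step 8: prey: 18+9-20=7; pred: 23+4-9=18
Step 9: prey: 7+3-6=4; pred: 18+1-7=12
Max prey = 76 at step 4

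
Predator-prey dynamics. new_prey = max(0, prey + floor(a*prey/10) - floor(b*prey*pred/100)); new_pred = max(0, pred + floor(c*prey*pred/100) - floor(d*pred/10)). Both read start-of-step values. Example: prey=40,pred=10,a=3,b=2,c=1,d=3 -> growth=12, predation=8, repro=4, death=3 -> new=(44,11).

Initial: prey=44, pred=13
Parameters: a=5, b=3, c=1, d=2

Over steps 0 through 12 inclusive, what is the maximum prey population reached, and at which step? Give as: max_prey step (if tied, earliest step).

Step 1: prey: 44+22-17=49; pred: 13+5-2=16
Step 2: prey: 49+24-23=50; pred: 16+7-3=20
Step 3: prey: 50+25-30=45; pred: 20+10-4=26
Step 4: prey: 45+22-35=32; pred: 26+11-5=32
Step 5: prey: 32+16-30=18; pred: 32+10-6=36
Step 6: prey: 18+9-19=8; pred: 36+6-7=35
Step 7: prey: 8+4-8=4; pred: 35+2-7=30
Step 8: prey: 4+2-3=3; pred: 30+1-6=25
Step 9: prey: 3+1-2=2; pred: 25+0-5=20
Step 10: prey: 2+1-1=2; pred: 20+0-4=16
Step 11: prey: 2+1-0=3; pred: 16+0-3=13
Step 12: prey: 3+1-1=3; pred: 13+0-2=11
Max prey = 50 at step 2

Answer: 50 2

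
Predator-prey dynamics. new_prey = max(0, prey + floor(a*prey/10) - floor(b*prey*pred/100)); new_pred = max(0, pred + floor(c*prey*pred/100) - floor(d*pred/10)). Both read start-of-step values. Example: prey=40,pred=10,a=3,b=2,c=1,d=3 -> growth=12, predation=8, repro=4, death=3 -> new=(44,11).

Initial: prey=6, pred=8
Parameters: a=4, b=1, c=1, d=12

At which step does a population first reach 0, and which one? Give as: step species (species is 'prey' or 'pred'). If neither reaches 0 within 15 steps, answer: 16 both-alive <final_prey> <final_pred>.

Step 1: prey: 6+2-0=8; pred: 8+0-9=0
First extinction: pred at step 1

Answer: 1 pred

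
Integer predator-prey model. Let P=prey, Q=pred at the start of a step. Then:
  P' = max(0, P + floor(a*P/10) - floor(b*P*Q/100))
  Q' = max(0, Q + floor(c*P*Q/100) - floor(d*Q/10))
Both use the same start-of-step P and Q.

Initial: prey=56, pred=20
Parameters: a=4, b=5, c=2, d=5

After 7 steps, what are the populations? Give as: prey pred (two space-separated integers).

Answer: 0 1

Derivation:
Step 1: prey: 56+22-56=22; pred: 20+22-10=32
Step 2: prey: 22+8-35=0; pred: 32+14-16=30
Step 3: prey: 0+0-0=0; pred: 30+0-15=15
Step 4: prey: 0+0-0=0; pred: 15+0-7=8
Step 5: prey: 0+0-0=0; pred: 8+0-4=4
Step 6: prey: 0+0-0=0; pred: 4+0-2=2
Step 7: prey: 0+0-0=0; pred: 2+0-1=1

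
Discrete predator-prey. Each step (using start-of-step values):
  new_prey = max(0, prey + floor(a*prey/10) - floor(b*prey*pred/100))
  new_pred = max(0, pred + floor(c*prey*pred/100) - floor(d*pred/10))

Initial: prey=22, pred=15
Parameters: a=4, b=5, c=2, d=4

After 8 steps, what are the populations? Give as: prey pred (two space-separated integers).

Step 1: prey: 22+8-16=14; pred: 15+6-6=15
Step 2: prey: 14+5-10=9; pred: 15+4-6=13
Step 3: prey: 9+3-5=7; pred: 13+2-5=10
Step 4: prey: 7+2-3=6; pred: 10+1-4=7
Step 5: prey: 6+2-2=6; pred: 7+0-2=5
Step 6: prey: 6+2-1=7; pred: 5+0-2=3
Step 7: prey: 7+2-1=8; pred: 3+0-1=2
Step 8: prey: 8+3-0=11; pred: 2+0-0=2

Answer: 11 2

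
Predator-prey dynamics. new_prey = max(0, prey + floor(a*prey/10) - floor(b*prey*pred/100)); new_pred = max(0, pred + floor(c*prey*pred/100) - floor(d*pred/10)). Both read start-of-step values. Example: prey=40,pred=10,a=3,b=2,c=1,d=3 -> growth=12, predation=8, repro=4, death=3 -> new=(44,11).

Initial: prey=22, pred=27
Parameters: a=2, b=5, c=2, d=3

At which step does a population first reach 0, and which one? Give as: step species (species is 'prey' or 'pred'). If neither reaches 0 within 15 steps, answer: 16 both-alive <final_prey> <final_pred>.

Answer: 1 prey

Derivation:
Step 1: prey: 22+4-29=0; pred: 27+11-8=30
First extinction: prey at step 1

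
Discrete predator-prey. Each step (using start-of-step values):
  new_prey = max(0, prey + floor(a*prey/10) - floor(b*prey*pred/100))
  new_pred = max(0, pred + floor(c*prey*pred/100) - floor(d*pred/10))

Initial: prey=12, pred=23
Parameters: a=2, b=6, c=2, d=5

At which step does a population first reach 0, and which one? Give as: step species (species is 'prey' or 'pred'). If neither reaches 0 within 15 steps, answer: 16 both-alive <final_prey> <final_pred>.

Answer: 1 prey

Derivation:
Step 1: prey: 12+2-16=0; pred: 23+5-11=17
First extinction: prey at step 1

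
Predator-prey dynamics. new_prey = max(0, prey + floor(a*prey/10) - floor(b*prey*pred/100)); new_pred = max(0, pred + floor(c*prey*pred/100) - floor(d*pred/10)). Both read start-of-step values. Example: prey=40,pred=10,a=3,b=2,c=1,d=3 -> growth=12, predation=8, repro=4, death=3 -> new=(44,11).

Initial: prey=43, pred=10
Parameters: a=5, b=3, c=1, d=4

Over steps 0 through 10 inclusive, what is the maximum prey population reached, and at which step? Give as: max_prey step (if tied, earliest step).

Answer: 83 4

Derivation:
Step 1: prey: 43+21-12=52; pred: 10+4-4=10
Step 2: prey: 52+26-15=63; pred: 10+5-4=11
Step 3: prey: 63+31-20=74; pred: 11+6-4=13
Step 4: prey: 74+37-28=83; pred: 13+9-5=17
Step 5: prey: 83+41-42=82; pred: 17+14-6=25
Step 6: prey: 82+41-61=62; pred: 25+20-10=35
Step 7: prey: 62+31-65=28; pred: 35+21-14=42
Step 8: prey: 28+14-35=7; pred: 42+11-16=37
Step 9: prey: 7+3-7=3; pred: 37+2-14=25
Step 10: prey: 3+1-2=2; pred: 25+0-10=15
Max prey = 83 at step 4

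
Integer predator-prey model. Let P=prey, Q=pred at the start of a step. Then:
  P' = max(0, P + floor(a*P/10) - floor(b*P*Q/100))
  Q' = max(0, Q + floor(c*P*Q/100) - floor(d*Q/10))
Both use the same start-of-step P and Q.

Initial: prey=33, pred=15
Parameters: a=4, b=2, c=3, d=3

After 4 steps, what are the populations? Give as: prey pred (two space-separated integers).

Answer: 0 92

Derivation:
Step 1: prey: 33+13-9=37; pred: 15+14-4=25
Step 2: prey: 37+14-18=33; pred: 25+27-7=45
Step 3: prey: 33+13-29=17; pred: 45+44-13=76
Step 4: prey: 17+6-25=0; pred: 76+38-22=92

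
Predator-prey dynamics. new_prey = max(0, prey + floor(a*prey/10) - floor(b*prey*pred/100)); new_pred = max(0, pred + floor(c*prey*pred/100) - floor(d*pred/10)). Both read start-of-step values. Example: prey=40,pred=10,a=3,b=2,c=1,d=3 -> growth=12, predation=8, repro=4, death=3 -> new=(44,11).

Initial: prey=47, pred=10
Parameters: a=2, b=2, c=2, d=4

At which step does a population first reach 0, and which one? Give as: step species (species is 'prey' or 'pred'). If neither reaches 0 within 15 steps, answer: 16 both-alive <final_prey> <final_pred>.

Step 1: prey: 47+9-9=47; pred: 10+9-4=15
Step 2: prey: 47+9-14=42; pred: 15+14-6=23
Step 3: prey: 42+8-19=31; pred: 23+19-9=33
Step 4: prey: 31+6-20=17; pred: 33+20-13=40
Step 5: prey: 17+3-13=7; pred: 40+13-16=37
Step 6: prey: 7+1-5=3; pred: 37+5-14=28
Step 7: prey: 3+0-1=2; pred: 28+1-11=18
Step 8: prey: 2+0-0=2; pred: 18+0-7=11
Step 9: prey: 2+0-0=2; pred: 11+0-4=7
Step 10: prey: 2+0-0=2; pred: 7+0-2=5
Step 11: prey: 2+0-0=2; pred: 5+0-2=3
Step 12: prey: 2+0-0=2; pred: 3+0-1=2
Step 13: prey: 2+0-0=2; pred: 2+0-0=2
Steps 14-15: state stable at prey=2, pred=2 (no change)
No extinction within 15 steps

Answer: 16 both-alive 2 2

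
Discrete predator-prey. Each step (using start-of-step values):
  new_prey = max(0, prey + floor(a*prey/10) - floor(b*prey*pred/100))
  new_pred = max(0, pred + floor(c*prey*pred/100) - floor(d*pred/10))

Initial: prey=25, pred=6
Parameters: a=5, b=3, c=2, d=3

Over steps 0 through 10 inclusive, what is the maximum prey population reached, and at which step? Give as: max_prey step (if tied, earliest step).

Answer: 50 3

Derivation:
Step 1: prey: 25+12-4=33; pred: 6+3-1=8
Step 2: prey: 33+16-7=42; pred: 8+5-2=11
Step 3: prey: 42+21-13=50; pred: 11+9-3=17
Step 4: prey: 50+25-25=50; pred: 17+17-5=29
Step 5: prey: 50+25-43=32; pred: 29+29-8=50
Step 6: prey: 32+16-48=0; pred: 50+32-15=67
Step 7: prey: 0+0-0=0; pred: 67+0-20=47
Step 8: prey: 0+0-0=0; pred: 47+0-14=33
Step 9: prey: 0+0-0=0; pred: 33+0-9=24
Step 10: prey: 0+0-0=0; pred: 24+0-7=17
Max prey = 50 at step 3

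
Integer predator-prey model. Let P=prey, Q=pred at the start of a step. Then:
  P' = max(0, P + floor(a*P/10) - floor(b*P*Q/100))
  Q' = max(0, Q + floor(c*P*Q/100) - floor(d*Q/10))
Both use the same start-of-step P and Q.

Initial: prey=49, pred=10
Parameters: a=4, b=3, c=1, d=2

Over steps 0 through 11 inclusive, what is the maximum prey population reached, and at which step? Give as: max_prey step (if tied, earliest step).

Answer: 56 2

Derivation:
Step 1: prey: 49+19-14=54; pred: 10+4-2=12
Step 2: prey: 54+21-19=56; pred: 12+6-2=16
Step 3: prey: 56+22-26=52; pred: 16+8-3=21
Step 4: prey: 52+20-32=40; pred: 21+10-4=27
Step 5: prey: 40+16-32=24; pred: 27+10-5=32
Step 6: prey: 24+9-23=10; pred: 32+7-6=33
Step 7: prey: 10+4-9=5; pred: 33+3-6=30
Step 8: prey: 5+2-4=3; pred: 30+1-6=25
Step 9: prey: 3+1-2=2; pred: 25+0-5=20
Step 10: prey: 2+0-1=1; pred: 20+0-4=16
Step 11: prey: 1+0-0=1; pred: 16+0-3=13
Max prey = 56 at step 2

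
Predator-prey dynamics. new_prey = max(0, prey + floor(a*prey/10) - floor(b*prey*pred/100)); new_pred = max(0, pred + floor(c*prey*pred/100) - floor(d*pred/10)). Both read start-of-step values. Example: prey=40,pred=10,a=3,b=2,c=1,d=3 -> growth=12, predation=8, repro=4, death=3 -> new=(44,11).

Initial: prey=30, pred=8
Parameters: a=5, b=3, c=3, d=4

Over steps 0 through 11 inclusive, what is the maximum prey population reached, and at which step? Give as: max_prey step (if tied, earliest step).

Step 1: prey: 30+15-7=38; pred: 8+7-3=12
Step 2: prey: 38+19-13=44; pred: 12+13-4=21
Step 3: prey: 44+22-27=39; pred: 21+27-8=40
Step 4: prey: 39+19-46=12; pred: 40+46-16=70
Step 5: prey: 12+6-25=0; pred: 70+25-28=67
Step 6: prey: 0+0-0=0; pred: 67+0-26=41
Step 7: prey: 0+0-0=0; pred: 41+0-16=25
Step 8: prey: 0+0-0=0; pred: 25+0-10=15
Step 9: prey: 0+0-0=0; pred: 15+0-6=9
Step 10: prey: 0+0-0=0; pred: 9+0-3=6
Step 11: prey: 0+0-0=0; pred: 6+0-2=4
Max prey = 44 at step 2

Answer: 44 2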